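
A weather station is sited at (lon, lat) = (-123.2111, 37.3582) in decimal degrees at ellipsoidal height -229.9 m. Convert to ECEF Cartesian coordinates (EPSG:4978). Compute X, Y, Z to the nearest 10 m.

X -2780140 m, Y -4246700 m, Z 3848930 m

WGS84: a = 6378137 m, e² = 0.006694380; N(φ) = a/√(1−e²sin²φ) = 6386012.236 m.
X = (N+h)·cosφ·cosλ = -2780137.119 m; Y = (N+h)·cosφ·sinλ = -4246698.989 m; Z = (N(1−e²)+h)·sinφ = 3848927.139 m.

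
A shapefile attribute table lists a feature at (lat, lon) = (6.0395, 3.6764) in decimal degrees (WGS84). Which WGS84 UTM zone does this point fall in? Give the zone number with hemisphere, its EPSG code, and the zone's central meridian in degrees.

UTM zone = ⌊(λ + 180)/6⌋ + 1; 3.6764° ∈ [0°, 6°) → zone 31.
Hemisphere: N (φ ≥ 0).
Central meridian λ₀ = 6×31 − 183 = 3°.
EPSG code: 32631.

Zone 31N (EPSG:32631), central meridian 3°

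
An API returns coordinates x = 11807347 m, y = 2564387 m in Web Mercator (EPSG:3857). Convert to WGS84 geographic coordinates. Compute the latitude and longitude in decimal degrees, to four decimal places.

R = 6378137 m. λ = x/R = 106.06720275°.
φ = 2·arctan(exp(y/R)) − 90° = 2·arctan(1.49490) − 90° = 22.43960036°.

lat 22.4396°, lon 106.0672°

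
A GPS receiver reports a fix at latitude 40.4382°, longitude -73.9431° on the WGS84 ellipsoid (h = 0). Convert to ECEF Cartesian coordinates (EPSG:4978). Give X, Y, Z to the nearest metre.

X 1344593 m, Y -4671638 m, Z 4115139 m

WGS84: a = 6378137 m, e² = 0.006694380; N(φ) = a/√(1−e²sin²φ) = 6387137.849 m.
X = (N+h)·cosφ·cosλ = 1344592.906 m; Y = (N+h)·cosφ·sinλ = -4671638.012 m; Z = (N(1−e²)+h)·sinφ = 4115139.202 m.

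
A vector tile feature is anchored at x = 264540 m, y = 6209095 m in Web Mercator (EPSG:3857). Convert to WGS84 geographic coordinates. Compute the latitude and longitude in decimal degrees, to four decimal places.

R = 6378137 m. λ = x/R = 2.37640325°.
φ = 2·arctan(exp(y/R)) − 90° = 2·arctan(2.64718) − 90° = 48.61089811°.

lat 48.6109°, lon 2.3764°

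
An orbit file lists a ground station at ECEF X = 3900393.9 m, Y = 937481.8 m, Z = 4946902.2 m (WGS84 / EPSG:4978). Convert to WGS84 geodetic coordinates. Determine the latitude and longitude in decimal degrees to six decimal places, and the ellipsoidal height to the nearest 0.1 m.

λ = atan2(Y, X) = 13.51500040°; p = √(X²+Y²) = 4011476.6 m.
Bowring's method on WGS84 (a = 6378137 m, b = 6356752.314 m) gives φ = 51.14919996°, h = 3760.542 m.

lat 51.149200°, lon 13.515000°, h 3760.5 m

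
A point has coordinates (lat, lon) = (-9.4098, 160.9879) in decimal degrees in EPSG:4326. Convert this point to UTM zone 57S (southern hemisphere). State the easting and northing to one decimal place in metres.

E 718288.3 m, N 8959221.7 m

Zone 57 central meridian λ₀ = 6×57 − 183 = 159°; Δλ = +1.9879°.
Transverse Mercator on WGS84 with k₀ = 0.9996 gives E = 718288.296 m, N = 8959221.659 m.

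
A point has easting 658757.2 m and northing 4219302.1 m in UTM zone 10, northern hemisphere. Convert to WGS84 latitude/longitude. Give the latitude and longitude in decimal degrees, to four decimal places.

Zone 10N: λ₀ = -123°, k₀ = 0.9996, false easting 500000 m.
Meridian distance M = (N − FN)/k₀ = 4220990.5 m.
Inverse transverse Mercator on WGS84 gives φ = 38.10760006°, λ = -121.18919987°.

lat 38.1076°, lon -121.1892°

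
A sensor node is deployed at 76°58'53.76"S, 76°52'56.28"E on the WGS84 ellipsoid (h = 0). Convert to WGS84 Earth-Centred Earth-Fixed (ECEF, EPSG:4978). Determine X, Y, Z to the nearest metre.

WGS84: a = 6378137 m, e² = 0.006694380; N(φ) = a/√(1−e²sin²φ) = 6398499.614 m.
X = (N+h)·cosφ·cosλ = 327117.823 m; Y = (N+h)·cosφ·sinλ = 1403740.552 m; Z = (N(1−e²)+h)·sinφ = -6192310.870 m.

X 327118 m, Y 1403741 m, Z -6192311 m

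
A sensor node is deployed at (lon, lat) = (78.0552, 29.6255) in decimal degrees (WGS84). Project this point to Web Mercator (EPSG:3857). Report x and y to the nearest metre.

Web Mercator is spherical with R = a = 6378137 m.
x = R·λ = 6378137 × 1.362320238 = 8689065.118 m.
y = R·ln tan(π/4 + φ/2) = 6378137 × 0.541772875 = 3455501.622 m.

x 8689065 m, y 3455502 m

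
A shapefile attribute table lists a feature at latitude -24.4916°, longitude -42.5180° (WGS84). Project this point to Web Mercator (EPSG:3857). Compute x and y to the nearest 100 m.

x -4733100 m, y -2813400 m

Web Mercator is spherical with R = a = 6378137 m.
x = R·λ = 6378137 × -0.742079091 = -4733082.110 m.
y = R·ln tan(π/4 + φ/2) = 6378137 × -0.441104849 = -2813427.158 m.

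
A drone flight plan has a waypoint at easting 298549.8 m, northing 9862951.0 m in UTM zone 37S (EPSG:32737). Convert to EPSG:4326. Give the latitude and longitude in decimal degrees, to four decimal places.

lat -1.2393°, lon 37.1895°

Zone 37S: λ₀ = 39°, k₀ = 0.9996, false easting 500000 m, false northing 10000000 m.
Meridian distance M = (N − FN)/k₀ = -137103.8 m.
Inverse transverse Mercator on WGS84 gives φ = -1.23930039°, λ = 37.18950029°.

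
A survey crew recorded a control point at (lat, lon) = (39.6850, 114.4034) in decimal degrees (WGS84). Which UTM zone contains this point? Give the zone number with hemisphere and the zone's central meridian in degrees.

UTM zone = ⌊(λ + 180)/6⌋ + 1; 114.4034° ∈ [114°, 120°) → zone 50.
Hemisphere: N (φ ≥ 0).
Central meridian λ₀ = 6×50 − 183 = 117°.

Zone 50N, central meridian 117°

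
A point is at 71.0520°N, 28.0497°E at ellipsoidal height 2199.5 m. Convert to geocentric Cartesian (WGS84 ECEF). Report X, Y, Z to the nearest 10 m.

WGS84: a = 6378137 m, e² = 0.006694380; N(φ) = a/√(1−e²sin²φ) = 6397321.096 m.
X = (N+h)·cosφ·cosλ = 1833907.288 m; Y = (N+h)·cosφ·sinλ = 977147.266 m; Z = (N(1−e²)+h)·sinφ = 6012248.504 m.

X 1833910 m, Y 977150 m, Z 6012250 m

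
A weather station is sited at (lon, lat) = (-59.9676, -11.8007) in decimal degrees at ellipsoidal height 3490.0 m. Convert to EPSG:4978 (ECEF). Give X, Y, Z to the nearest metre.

X 3126872 m, Y -5408834 m, Z -1296543 m

WGS84: a = 6378137 m, e² = 0.006694380; N(φ) = a/√(1−e²sin²φ) = 6379030.071 m.
X = (N+h)·cosφ·cosλ = 3126871.528 m; Y = (N+h)·cosφ·sinλ = -5408834.459 m; Z = (N(1−e²)+h)·sinφ = -1296543.246 m.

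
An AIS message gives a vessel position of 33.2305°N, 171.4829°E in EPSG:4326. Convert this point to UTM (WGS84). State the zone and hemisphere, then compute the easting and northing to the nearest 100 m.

Longitude 171.4829° lies in the 6° band [168°, 174°), giving zone 59; latitude is north of the equator, so 59N.
Zone 59 central meridian λ₀ = 6×59 − 183 = 171°; Δλ = +0.4829°.
Transverse Mercator on WGS84 with k₀ = 0.9996 gives E = 544993.058 m, N = 3676944.576 m.

Zone 59N: E 545000 m, N 3676900 m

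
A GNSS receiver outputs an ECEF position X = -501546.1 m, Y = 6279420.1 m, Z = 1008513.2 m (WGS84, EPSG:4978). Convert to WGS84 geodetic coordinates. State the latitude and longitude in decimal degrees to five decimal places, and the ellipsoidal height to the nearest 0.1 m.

λ = atan2(Y, X) = 94.56660004°; p = √(X²+Y²) = 6299417.9 m.
Bowring's method on WGS84 (a = 6378137 m, b = 6356752.314 m) gives φ = 9.15590000°, h = 2036.719 m.

lat 9.15590°, lon 94.56660°, h 2036.7 m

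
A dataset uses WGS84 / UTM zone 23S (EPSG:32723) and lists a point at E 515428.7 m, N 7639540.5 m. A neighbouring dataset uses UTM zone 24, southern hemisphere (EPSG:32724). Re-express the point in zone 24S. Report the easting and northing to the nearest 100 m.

E -107500 m, N 7628200 m

UTM 23S → geographic: φ = -21.34609957°, λ = -44.85119990°.
UTM 24S (λ₀ = -39°) forward: E = -107476.785 m, N = 7628229.732 m.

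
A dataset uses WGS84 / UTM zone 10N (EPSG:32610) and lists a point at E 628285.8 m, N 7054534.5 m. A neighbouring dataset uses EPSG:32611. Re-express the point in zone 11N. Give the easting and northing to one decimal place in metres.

UTM 10N → geographic: φ = 63.59549983°, λ = -120.41400071°.
UTM 11N (λ₀ = -117°) forward: E = 330664.690 m, N = 7056461.396 m.

E 330664.7 m, N 7056461.4 m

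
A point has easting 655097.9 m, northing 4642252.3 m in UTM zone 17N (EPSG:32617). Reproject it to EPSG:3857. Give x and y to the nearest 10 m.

x -8808680 m, y 5148550 m

Unproject from UTM 17N (λ₀ = -81°) → φ = 41.91699964°, λ = -79.12970038°.
Web Mercator (R = 6378137 m): x = -8808677.953 m, y = 5148554.490 m.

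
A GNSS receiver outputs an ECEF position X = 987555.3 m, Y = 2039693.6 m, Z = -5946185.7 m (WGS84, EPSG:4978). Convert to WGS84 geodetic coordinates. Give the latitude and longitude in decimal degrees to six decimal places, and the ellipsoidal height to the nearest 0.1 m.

λ = atan2(Y, X) = 64.16519847°; p = √(X²+Y²) = 2266189.6 m.
Bowring's method on WGS84 (a = 6378137 m, b = 6356752.314 m) gives φ = -69.26500021°, h = 3937.996 m.

lat -69.265000°, lon 64.165198°, h 3938.0 m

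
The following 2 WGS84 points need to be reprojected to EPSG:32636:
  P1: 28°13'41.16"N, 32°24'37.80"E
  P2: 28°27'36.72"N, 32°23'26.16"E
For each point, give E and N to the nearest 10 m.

UTM zone 36N: λ₀ = 33°, k₀ = 0.9996.
P1 (28.2281°, 32.4105°) → (442160.813, 3122611.333) m.
P2 (28.4602°, 32.3906°) → (440338.117, 3148334.000) m.

P1: E 442160 m, N 3122610 m; P2: E 440340 m, N 3148330 m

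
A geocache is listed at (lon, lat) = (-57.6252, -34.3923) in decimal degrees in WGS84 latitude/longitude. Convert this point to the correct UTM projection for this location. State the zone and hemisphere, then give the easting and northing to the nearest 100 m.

Zone 21S: E 442500 m, N 6194200 m

Longitude -57.6252° lies in the 6° band [-60°, -54°), giving zone 21; latitude is south of the equator, so 21S.
Zone 21 central meridian λ₀ = 6×21 − 183 = -57°; Δλ = -0.6252°.
Transverse Mercator on WGS84 with k₀ = 0.9996 gives E = 442530.485 m, N = 6194168.071 m.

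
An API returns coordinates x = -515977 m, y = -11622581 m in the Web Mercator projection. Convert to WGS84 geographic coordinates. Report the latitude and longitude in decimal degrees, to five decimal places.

R = 6378137 m. λ = x/R = -4.63510025°.
φ = 2·arctan(exp(y/R)) − 90° = 2·arctan(0.16166) − 90° = -71.63390051°.

lat -71.63390°, lon -4.63510°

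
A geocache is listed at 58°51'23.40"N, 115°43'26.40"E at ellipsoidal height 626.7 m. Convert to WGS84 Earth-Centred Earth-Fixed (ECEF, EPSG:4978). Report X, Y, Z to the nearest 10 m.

WGS84: a = 6378137 m, e² = 0.006694380; N(φ) = a/√(1−e²sin²φ) = 6393833.233 m.
X = (N+h)·cosφ·cosλ = -1435405.423 m; Y = (N+h)·cosφ·sinλ = 2979357.774 m; Z = (N(1−e²)+h)·sinφ = 5436222.536 m.

X -1435410 m, Y 2979360 m, Z 5436220 m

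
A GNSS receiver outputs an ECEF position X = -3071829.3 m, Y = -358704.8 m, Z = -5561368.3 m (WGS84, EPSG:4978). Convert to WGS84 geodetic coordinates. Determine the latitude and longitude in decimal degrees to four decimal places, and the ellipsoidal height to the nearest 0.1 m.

lat -61.0845°, lon -173.3396°, h 1675.8 m

λ = atan2(Y, X) = -173.33959977°; p = √(X²+Y²) = 3092701.8 m.
Bowring's method on WGS84 (a = 6378137 m, b = 6356752.314 m) gives φ = -61.08450005°, h = 1675.800 m.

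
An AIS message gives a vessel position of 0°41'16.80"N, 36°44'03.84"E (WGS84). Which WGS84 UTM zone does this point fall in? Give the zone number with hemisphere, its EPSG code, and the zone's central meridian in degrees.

Zone 37N (EPSG:32637), central meridian 39°

UTM zone = ⌊(λ + 180)/6⌋ + 1; 36.7344° ∈ [36°, 42°) → zone 37.
Hemisphere: N (φ ≥ 0).
Central meridian λ₀ = 6×37 − 183 = 39°.
EPSG code: 32637.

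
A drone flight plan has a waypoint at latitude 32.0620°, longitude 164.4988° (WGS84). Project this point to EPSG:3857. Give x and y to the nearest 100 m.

x 18311900 m, y 3771500 m

Web Mercator is spherical with R = a = 6378137 m.
x = R·λ = 6378137 × 2.871045676 = 18311922.652 m.
y = R·ln tan(π/4 + φ/2) = 6378137 × 0.591309319 = 3771451.845 m.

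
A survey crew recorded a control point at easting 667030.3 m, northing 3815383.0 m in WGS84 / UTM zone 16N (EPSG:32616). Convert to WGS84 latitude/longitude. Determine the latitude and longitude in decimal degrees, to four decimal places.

lat 34.4665°, lon -85.1814°

Zone 16N: λ₀ = -87°, k₀ = 0.9996, false easting 500000 m.
Meridian distance M = (N − FN)/k₀ = 3816909.8 m.
Inverse transverse Mercator on WGS84 gives φ = 34.46649997°, λ = -85.18140003°.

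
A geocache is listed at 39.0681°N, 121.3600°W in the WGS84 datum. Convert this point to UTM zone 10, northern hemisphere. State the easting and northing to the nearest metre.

E 641878 m, N 4325614 m

Zone 10 central meridian λ₀ = 6×10 − 183 = -123°; Δλ = +1.6400°.
Transverse Mercator on WGS84 with k₀ = 0.9996 gives E = 641878.274 m, N = 4325613.674 m.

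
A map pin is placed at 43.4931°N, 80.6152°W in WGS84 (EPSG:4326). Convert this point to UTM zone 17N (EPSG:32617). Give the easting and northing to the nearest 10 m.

Zone 17 central meridian λ₀ = 6×17 − 183 = -81°; Δλ = +0.3848°.
Transverse Mercator on WGS84 with k₀ = 0.9996 gives E = 531112.452 m, N = 4815646.989 m.

E 531110 m, N 4815650 m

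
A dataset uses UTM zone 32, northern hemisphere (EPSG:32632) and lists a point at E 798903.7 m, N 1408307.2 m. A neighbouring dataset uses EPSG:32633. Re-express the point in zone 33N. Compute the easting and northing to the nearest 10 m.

E 147270 m, N 1408930 m

UTM 32N → geographic: φ = 12.72500045°, λ = 11.75239965°.
UTM 33N (λ₀ = 15°) forward: E = 147270.345 m, N = 1408928.583 m.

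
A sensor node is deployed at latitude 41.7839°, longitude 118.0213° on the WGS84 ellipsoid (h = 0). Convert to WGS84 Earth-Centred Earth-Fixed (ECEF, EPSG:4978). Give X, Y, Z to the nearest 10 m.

WGS84: a = 6378137 m, e² = 0.006694380; N(φ) = a/√(1−e²sin²φ) = 6387636.773 m.
X = (N+h)·cosφ·cosλ = -2237668.564 m; Y = (N+h)·cosφ·sinλ = 4204670.845 m; Z = (N(1−e²)+h)·sinφ = 4227736.269 m.

X -2237670 m, Y 4204670 m, Z 4227740 m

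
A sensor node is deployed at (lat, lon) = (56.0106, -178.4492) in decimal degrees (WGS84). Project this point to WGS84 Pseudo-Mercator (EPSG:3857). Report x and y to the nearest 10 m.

Web Mercator is spherical with R = a = 6378137 m.
x = R·λ = 6378137 × -3.114526088 = -19864874.076 m.
y = R·ln tan(π/4 + φ/2) = 6378137 × 1.185381579 = 7560526.106 m.

x -19864870 m, y 7560530 m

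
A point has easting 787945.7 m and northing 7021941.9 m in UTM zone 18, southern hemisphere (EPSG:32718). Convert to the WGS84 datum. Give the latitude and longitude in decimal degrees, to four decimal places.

Zone 18S: λ₀ = -75°, k₀ = 0.9996, false easting 500000 m, false northing 10000000 m.
Meridian distance M = (N − FN)/k₀ = -2979249.8 m.
Inverse transverse Mercator on WGS84 gives φ = -26.89459979°, λ = -72.10120023°.

lat -26.8946°, lon -72.1012°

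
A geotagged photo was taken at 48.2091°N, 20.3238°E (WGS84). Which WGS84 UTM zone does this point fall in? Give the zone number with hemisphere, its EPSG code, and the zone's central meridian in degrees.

Zone 34N (EPSG:32634), central meridian 21°

UTM zone = ⌊(λ + 180)/6⌋ + 1; 20.3238° ∈ [18°, 24°) → zone 34.
Hemisphere: N (φ ≥ 0).
Central meridian λ₀ = 6×34 − 183 = 21°.
EPSG code: 32634.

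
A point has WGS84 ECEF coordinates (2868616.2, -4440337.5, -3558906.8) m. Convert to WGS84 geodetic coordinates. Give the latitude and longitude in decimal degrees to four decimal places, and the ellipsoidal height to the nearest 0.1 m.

lat -34.1279°, lon -57.1361°, h 1260.9 m

λ = atan2(Y, X) = -57.13609992°; p = √(X²+Y²) = 5286355.6 m.
Bowring's method on WGS84 (a = 6378137 m, b = 6356752.314 m) gives φ = -34.12790013°, h = 1260.925 m.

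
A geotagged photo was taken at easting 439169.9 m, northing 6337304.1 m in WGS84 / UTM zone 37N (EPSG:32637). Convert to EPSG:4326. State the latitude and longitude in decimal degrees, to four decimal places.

Zone 37N: λ₀ = 39°, k₀ = 0.9996, false easting 500000 m.
Meridian distance M = (N − FN)/k₀ = 6339840.0 m.
Inverse transverse Mercator on WGS84 gives φ = 57.17490029°, λ = 37.99390075°.

lat 57.1749°, lon 37.9939°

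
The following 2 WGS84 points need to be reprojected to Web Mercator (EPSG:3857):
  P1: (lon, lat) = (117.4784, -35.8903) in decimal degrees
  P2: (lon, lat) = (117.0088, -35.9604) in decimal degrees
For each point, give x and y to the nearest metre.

Web Mercator: x = R·λ, y = R·ln tan(π/4+φ/2), R = 6378137 m.
P1 (-35.8903°, 117.4784°) → (13077635.667, -4285537.301) m.
P2 (-35.9604°, 117.0088°) → (13025360.034, -4295173.840) m.

P1: x 13077636 m, y -4285537 m; P2: x 13025360 m, y -4295174 m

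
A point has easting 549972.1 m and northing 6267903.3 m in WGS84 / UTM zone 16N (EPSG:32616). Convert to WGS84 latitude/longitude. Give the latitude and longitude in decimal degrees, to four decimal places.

lat 56.5528°, lon -86.1871°

Zone 16N: λ₀ = -87°, k₀ = 0.9996, false easting 500000 m.
Meridian distance M = (N − FN)/k₀ = 6270411.5 m.
Inverse transverse Mercator on WGS84 gives φ = 56.55280003°, λ = -86.18709987°.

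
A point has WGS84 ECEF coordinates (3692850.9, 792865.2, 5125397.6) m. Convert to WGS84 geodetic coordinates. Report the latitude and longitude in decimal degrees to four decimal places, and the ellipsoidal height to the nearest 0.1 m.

lat 53.7963°, lon 12.1176°, h 2494.5 m

λ = atan2(Y, X) = 12.11759984°; p = √(X²+Y²) = 3777007.1 m.
Bowring's method on WGS84 (a = 6378137 m, b = 6356752.314 m) gives φ = 53.79629993°, h = 2494.513 m.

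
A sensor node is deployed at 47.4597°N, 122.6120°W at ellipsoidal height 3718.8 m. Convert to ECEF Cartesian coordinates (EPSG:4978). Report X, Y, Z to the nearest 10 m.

X -2329700 m, Y -3641170 m, Z 4679210 m

WGS84: a = 6378137 m, e² = 0.006694380; N(φ) = a/√(1−e²sin²φ) = 6389758.481 m.
X = (N+h)·cosφ·cosλ = -2329699.093 m; Y = (N+h)·cosφ·sinλ = -3641168.561 m; Z = (N(1−e²)+h)·sinφ = 4679209.580 m.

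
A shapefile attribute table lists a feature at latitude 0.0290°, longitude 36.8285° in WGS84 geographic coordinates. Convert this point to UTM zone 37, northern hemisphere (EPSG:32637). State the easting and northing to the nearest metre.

E 258308 m, N 3208 m

Zone 37 central meridian λ₀ = 6×37 − 183 = 39°; Δλ = -2.1715°.
Transverse Mercator on WGS84 with k₀ = 0.9996 gives E = 258308.191 m, N = 3207.690 m.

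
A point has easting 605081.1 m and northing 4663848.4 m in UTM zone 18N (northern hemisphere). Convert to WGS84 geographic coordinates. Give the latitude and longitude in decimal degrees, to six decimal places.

lat 42.119700°, lon -73.728800°

Zone 18N: λ₀ = -75°, k₀ = 0.9996, false easting 500000 m.
Meridian distance M = (N − FN)/k₀ = 4665714.7 m.
Inverse transverse Mercator on WGS84 gives φ = 42.11970002°, λ = -73.72880011°.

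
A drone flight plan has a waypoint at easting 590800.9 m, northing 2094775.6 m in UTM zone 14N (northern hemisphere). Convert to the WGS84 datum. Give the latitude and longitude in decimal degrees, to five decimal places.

lat 18.94330°, lon -98.13760°

Zone 14N: λ₀ = -99°, k₀ = 0.9996, false easting 500000 m.
Meridian distance M = (N − FN)/k₀ = 2095613.8 m.
Inverse transverse Mercator on WGS84 gives φ = 18.94330007°, λ = -98.13760029°.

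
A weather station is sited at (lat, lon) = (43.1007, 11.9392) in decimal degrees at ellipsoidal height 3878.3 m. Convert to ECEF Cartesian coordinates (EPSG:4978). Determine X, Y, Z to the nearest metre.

WGS84: a = 6378137 m, e² = 0.006694380; N(φ) = a/√(1−e²sin²φ) = 6388127.668 m.
X = (N+h)·cosφ·cosλ = 4566187.014 m; Y = (N+h)·cosφ·sinλ = 965509.777 m; Z = (N(1−e²)+h)·sinφ = 4338326.780 m.

X 4566187 m, Y 965510 m, Z 4338327 m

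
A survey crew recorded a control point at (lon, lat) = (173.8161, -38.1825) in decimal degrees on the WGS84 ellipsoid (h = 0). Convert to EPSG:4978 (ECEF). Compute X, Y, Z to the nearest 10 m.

X -4990720 m, Y 540750 m, Z -3921390 m

WGS84: a = 6378137 m, e² = 0.006694380; N(φ) = a/√(1−e²sin²φ) = 6386310.761 m.
X = (N+h)·cosφ·cosλ = -4990722.740 m; Y = (N+h)·cosφ·sinλ = 540747.099 m; Z = (N(1−e²)+h)·sinφ = -3921386.949 m.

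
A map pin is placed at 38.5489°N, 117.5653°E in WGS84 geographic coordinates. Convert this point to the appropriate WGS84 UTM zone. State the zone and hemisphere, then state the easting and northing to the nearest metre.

Longitude 117.5653° lies in the 6° band [114°, 120°), giving zone 50; latitude is north of the equator, so 50N.
Zone 50 central meridian λ₀ = 6×50 − 183 = 117°; Δλ = +0.5653°.
Transverse Mercator on WGS84 with k₀ = 0.9996 gives E = 549259.794 m, N = 4266870.910 m.

Zone 50N: E 549260 m, N 4266871 m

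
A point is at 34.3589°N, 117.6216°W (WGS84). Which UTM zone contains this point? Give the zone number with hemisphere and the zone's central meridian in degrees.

Zone 11N, central meridian -117°

UTM zone = ⌊(λ + 180)/6⌋ + 1; -117.6216° ∈ [-120°, -114°) → zone 11.
Hemisphere: N (φ ≥ 0).
Central meridian λ₀ = 6×11 − 183 = -117°.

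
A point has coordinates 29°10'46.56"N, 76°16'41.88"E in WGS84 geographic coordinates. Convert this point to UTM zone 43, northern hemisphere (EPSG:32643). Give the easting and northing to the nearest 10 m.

E 624300 m, N 3228560 m

Zone 43 central meridian λ₀ = 6×43 − 183 = 75°; Δλ = +1.2783°.
Transverse Mercator on WGS84 with k₀ = 0.9996 gives E = 624295.947 m, N = 3228560.108 m.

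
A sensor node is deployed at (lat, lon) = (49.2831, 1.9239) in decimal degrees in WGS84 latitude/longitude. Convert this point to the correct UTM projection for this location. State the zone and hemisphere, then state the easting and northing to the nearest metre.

Longitude 1.9239° lies in the 6° band [0°, 6°), giving zone 31; latitude is north of the equator, so 31N.
Zone 31 central meridian λ₀ = 6×31 − 183 = 3°; Δλ = -1.0761°.
Transverse Mercator on WGS84 with k₀ = 0.9996 gives E = 421739.063 m, N = 5459484.504 m.

Zone 31N: E 421739 m, N 5459485 m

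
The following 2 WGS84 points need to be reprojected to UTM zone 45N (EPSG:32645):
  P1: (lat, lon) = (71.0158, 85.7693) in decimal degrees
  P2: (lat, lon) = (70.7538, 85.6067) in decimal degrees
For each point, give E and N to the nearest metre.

P1: E 455319 m, N 7879613 m; P2: E 448745 m, N 7850527 m

UTM zone 45N: λ₀ = 87°, k₀ = 0.9996.
P1 (71.0158°, 85.7693°) → (455319.192, 7879612.726) m.
P2 (70.7538°, 85.6067°) → (448745.461, 7850526.906) m.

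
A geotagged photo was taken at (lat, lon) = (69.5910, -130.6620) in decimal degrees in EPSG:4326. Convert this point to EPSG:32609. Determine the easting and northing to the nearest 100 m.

Zone 9 central meridian λ₀ = 6×9 − 183 = -129°; Δλ = -1.6620°.
Transverse Mercator on WGS84 with k₀ = 0.9996 gives E = 435324.619 m, N = 7721142.807 m.

E 435300 m, N 7721100 m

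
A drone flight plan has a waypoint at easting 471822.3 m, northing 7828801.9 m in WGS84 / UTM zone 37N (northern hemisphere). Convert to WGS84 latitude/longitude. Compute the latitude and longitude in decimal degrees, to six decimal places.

Zone 37N: λ₀ = 39°, k₀ = 0.9996, false easting 500000 m.
Meridian distance M = (N − FN)/k₀ = 7831934.7 m.
Inverse transverse Mercator on WGS84 gives φ = 70.56270005°, λ = 38.24129913°.

lat 70.562700°, lon 38.241299°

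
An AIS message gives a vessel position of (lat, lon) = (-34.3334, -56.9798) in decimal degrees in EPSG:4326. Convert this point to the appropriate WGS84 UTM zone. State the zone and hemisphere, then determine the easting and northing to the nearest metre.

Zone 21S: E 501858 m, N 6200876 m

Longitude -56.9798° lies in the 6° band [-60°, -54°), giving zone 21; latitude is south of the equator, so 21S.
Zone 21 central meridian λ₀ = 6×21 − 183 = -57°; Δλ = +0.0202°.
Transverse Mercator on WGS84 with k₀ = 0.9996 gives E = 501858.107 m, N = 6200876.102 m.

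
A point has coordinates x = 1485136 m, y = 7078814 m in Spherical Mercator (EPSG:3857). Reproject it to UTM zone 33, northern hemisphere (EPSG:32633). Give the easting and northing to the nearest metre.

Web Mercator inverse (R = 6378137 m) → φ = 53.51489860°, λ = 13.34120368°.
UTM 33N forward: E = 390010.944 m, N = 5930831.520 m.

E 390011 m, N 5930832 m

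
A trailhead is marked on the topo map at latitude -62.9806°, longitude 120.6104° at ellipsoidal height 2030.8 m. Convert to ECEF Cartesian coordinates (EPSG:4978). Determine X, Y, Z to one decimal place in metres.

WGS84: a = 6378137 m, e² = 0.006694380; N(φ) = a/√(1−e²sin²φ) = 6395147.645 m.
X = (N+h)·cosφ·cosλ = -1479824.100 m; Y = (N+h)·cosφ·sinλ = 2501209.611 m; Z = (N(1−e²)+h)·sinφ = -5660805.254 m.

X -1479824.1 m, Y 2501209.6 m, Z -5660805.3 m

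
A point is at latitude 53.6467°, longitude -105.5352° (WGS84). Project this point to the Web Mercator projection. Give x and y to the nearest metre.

Web Mercator is spherical with R = a = 6378137 m.
x = R·λ = 6378137 × -1.841936717 = -11748124.725 m.
y = R·ln tan(π/4 + φ/2) = 6378137 × 1.113730769 = 7103527.427 m.

x -11748125 m, y 7103527 m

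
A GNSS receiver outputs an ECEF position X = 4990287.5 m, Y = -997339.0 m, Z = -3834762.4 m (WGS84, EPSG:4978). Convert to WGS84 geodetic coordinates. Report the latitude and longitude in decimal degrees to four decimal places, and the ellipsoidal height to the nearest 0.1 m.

lat -37.1847°, lon -11.3020°, h 1685.7 m

λ = atan2(Y, X) = -11.30200011°; p = √(X²+Y²) = 5088973.8 m.
Bowring's method on WGS84 (a = 6378137 m, b = 6356752.314 m) gives φ = -37.18469990°, h = 1685.705 m.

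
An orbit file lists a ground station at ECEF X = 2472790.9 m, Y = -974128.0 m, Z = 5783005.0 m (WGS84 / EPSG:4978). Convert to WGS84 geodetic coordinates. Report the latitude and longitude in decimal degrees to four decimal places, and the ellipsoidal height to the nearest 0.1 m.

lat 65.4631°, lon -21.5014°, h 4026.7 m

λ = atan2(Y, X) = -21.50139925°; p = √(X²+Y²) = 2657747.2 m.
Bowring's method on WGS84 (a = 6378137 m, b = 6356752.314 m) gives φ = 65.46310021°, h = 4026.743 m.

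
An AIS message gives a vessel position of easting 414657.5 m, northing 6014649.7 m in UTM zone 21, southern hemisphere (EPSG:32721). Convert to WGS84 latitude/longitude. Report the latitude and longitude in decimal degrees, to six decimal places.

lat -36.008900°, lon -57.947000°

Zone 21S: λ₀ = -57°, k₀ = 0.9996, false easting 500000 m, false northing 10000000 m.
Meridian distance M = (N − FN)/k₀ = -3986945.1 m.
Inverse transverse Mercator on WGS84 gives φ = -36.00890037°, λ = -57.94700025°.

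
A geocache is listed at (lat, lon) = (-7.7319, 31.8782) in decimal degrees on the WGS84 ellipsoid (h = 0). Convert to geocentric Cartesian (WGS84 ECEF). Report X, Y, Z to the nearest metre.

WGS84: a = 6378137 m, e² = 0.006694380; N(φ) = a/√(1−e²sin²φ) = 6378523.459 m.
X = (N+h)·cosφ·cosλ = 5367223.807 m; Y = (N+h)·cosφ·sinλ = 3337969.928 m; Z = (N(1−e²)+h)·sinφ = -852408.376 m.

X 5367224 m, Y 3337970 m, Z -852408 m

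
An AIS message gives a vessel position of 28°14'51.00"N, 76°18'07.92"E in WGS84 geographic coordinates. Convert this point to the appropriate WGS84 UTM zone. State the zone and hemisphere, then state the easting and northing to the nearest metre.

Longitude 76.3022° lies in the 6° band [72°, 78°), giving zone 43; latitude is north of the equator, so 43N.
Zone 43 central meridian λ₀ = 6×43 − 183 = 75°; Δλ = +1.3022°.
Transverse Mercator on WGS84 with k₀ = 0.9996 gives E = 627747.975 m, N = 3125306.850 m.

Zone 43N: E 627748 m, N 3125307 m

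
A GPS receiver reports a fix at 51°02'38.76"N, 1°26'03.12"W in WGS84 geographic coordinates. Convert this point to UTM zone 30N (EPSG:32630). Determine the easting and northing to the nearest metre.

E 609765 m, N 5655895 m

Zone 30 central meridian λ₀ = 6×30 − 183 = -3°; Δλ = +1.5658°.
Transverse Mercator on WGS84 with k₀ = 0.9996 gives E = 609764.522 m, N = 5655895.447 m.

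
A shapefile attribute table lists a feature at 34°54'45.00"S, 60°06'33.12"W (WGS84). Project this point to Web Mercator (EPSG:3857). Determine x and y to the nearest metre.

x -6691326 m, y -4151997 m

Web Mercator is spherical with R = a = 6378137 m.
x = R·λ = 6378137 × -1.049103451 = -6691325.536 m.
y = R·ln tan(π/4 + φ/2) = 6378137 × -0.650973253 = -4151996.592 m.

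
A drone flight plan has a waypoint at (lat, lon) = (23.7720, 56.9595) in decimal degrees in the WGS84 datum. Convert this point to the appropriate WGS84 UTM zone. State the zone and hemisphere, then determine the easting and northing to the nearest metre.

Zone 40N: E 495873 m, N 2628985 m

Longitude 56.9595° lies in the 6° band [54°, 60°), giving zone 40; latitude is north of the equator, so 40N.
Zone 40 central meridian λ₀ = 6×40 − 183 = 57°; Δλ = -0.0405°.
Transverse Mercator on WGS84 with k₀ = 0.9996 gives E = 495873.476 m, N = 2628984.728 m.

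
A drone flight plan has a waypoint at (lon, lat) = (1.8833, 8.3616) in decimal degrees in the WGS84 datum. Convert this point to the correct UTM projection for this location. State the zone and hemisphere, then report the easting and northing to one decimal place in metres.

Longitude 1.8833° lies in the 6° band [0°, 6°), giving zone 31; latitude is north of the equator, so 31N.
Zone 31 central meridian λ₀ = 6×31 − 183 = 3°; Δλ = -1.1167°.
Transverse Mercator on WGS84 with k₀ = 0.9996 gives E = 377043.930 m, N = 924447.906 m.

Zone 31N: E 377043.9 m, N 924447.9 m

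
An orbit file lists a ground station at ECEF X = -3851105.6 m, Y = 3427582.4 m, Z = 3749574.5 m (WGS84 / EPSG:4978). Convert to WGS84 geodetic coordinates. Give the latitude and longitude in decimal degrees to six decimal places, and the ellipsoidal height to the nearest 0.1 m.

λ = atan2(Y, X) = 138.33010036°; p = √(X²+Y²) = 5155515.1 m.
Bowring's method on WGS84 (a = 6378137 m, b = 6356752.314 m) gives φ = 36.21130016°, h = 4130.258 m.

lat 36.211300°, lon 138.330100°, h 4130.3 m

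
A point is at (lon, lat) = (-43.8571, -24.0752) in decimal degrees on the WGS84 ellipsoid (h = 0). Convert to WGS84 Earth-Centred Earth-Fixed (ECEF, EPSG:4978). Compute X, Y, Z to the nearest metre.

X 4201354 m, Y -4036999 m, Z -2585890 m

WGS84: a = 6378137 m, e² = 0.006694380; N(φ) = a/√(1−e²sin²φ) = 6381692.657 m.
X = (N+h)·cosφ·cosλ = 4201354.213 m; Y = (N+h)·cosφ·sinλ = -4036998.951 m; Z = (N(1−e²)+h)·sinφ = -2585890.171 m.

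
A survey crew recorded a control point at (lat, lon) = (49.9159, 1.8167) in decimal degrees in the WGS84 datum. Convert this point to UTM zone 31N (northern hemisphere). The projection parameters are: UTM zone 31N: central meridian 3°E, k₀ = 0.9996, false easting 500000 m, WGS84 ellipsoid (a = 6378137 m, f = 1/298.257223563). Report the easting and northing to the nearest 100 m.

E 415000 m, N 5530000 m

Zone 31 central meridian λ₀ = 6×31 − 183 = 3°; Δλ = -1.1833°.
Transverse Mercator on WGS84 with k₀ = 0.9996 gives E = 415049.533 m, N = 5529951.353 m.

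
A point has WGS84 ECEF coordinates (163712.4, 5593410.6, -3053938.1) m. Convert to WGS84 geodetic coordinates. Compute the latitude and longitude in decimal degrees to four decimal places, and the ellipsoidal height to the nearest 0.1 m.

lat -28.7858°, lon 88.3235°, h 1707.9 m

λ = atan2(Y, X) = 88.32350008°; p = √(X²+Y²) = 5595805.9 m.
Bowring's method on WGS84 (a = 6378137 m, b = 6356752.314 m) gives φ = -28.78579979°, h = 1707.908 m.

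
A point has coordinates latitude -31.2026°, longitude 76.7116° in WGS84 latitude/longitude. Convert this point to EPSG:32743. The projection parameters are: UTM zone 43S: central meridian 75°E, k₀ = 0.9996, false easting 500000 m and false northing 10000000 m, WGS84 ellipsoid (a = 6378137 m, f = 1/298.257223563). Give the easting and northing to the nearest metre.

Zone 43 central meridian λ₀ = 6×43 − 183 = 75°; Δλ = +1.7116°.
Transverse Mercator on WGS84 with k₀ = 0.9996 gives E = 663064.549 m, N = 6546682.5005 m.

E 663065 m, N 6546683 m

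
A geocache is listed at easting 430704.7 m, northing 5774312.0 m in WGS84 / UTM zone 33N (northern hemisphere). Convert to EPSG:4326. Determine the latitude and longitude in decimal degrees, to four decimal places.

Zone 33N: λ₀ = 15°, k₀ = 0.9996, false easting 500000 m.
Meridian distance M = (N − FN)/k₀ = 5776622.6 m.
Inverse transverse Mercator on WGS84 gives φ = 52.11500015°, λ = 13.98800003°.

lat 52.1150°, lon 13.9880°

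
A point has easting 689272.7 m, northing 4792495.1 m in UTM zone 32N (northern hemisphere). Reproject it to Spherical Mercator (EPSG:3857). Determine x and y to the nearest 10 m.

Unproject from UTM 32N (λ₀ = 9°) → φ = 43.26149999°, λ = 11.33200034°.
Web Mercator (R = 6378137 m): x = 1261472.507 m, y = 5351859.894 m.

x 1261470 m, y 5351860 m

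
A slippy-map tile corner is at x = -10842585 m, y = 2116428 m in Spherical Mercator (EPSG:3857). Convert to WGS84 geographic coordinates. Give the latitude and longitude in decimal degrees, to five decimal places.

R = 6378137 m. λ = x/R = -97.40059825°.
φ = 2·arctan(exp(y/R)) − 90° = 2·arctan(1.39351) − 90° = 18.67260398°.

lat 18.67260°, lon -97.40060°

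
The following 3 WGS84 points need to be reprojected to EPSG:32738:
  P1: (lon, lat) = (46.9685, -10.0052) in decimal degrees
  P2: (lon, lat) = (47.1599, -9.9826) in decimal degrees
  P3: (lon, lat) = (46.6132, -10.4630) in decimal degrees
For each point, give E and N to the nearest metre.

P1: E 715775 m, N 8893368 m; P2: E 736781 m, N 8895737 m; P3: E 676565 m, N 8842944 m

UTM zone 38S: λ₀ = 45°, k₀ = 0.9996.
P1 (-10.0052°, 46.9685°) → (715775.487, 8893368.400) m.
P2 (-9.9826°, 47.1599°) → (736780.992, 8895737.381) m.
P3 (-10.4630°, 46.6132°) → (676565.395, 8842944.392) m.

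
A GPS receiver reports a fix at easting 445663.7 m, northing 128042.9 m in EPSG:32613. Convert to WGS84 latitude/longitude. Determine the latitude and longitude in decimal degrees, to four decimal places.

Zone 13N: λ₀ = -105°, k₀ = 0.9996, false easting 500000 m.
Meridian distance M = (N − FN)/k₀ = 128094.1 m.
Inverse transverse Mercator on WGS84 gives φ = 1.15840034°, λ = -105.48839981°.

lat 1.1584°, lon -105.4884°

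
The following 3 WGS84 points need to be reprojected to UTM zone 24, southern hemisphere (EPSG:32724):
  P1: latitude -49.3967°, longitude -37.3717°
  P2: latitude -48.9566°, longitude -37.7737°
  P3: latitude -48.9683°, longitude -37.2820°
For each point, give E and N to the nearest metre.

UTM zone 24S: λ₀ = -39°, k₀ = 0.9996.
P1 (-49.3967°, -37.3717°) → (618146.836, 4527168.664) m.
P2 (-48.9566°, -37.7737°) → (589771.648, 4576644.156) m.
P3 (-48.9683°, -37.2820°) → (625736.003, 4574645.944) m.

P1: E 618147 m, N 4527169 m; P2: E 589772 m, N 4576644 m; P3: E 625736 m, N 4574646 m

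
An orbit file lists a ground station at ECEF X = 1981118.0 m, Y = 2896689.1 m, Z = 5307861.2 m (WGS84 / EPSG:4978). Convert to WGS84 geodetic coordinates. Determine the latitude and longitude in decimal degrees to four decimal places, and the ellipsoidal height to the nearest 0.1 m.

lat 56.7056°, lon 55.6308°, h -135.3 m

λ = atan2(Y, X) = 55.63080096°; p = √(X²+Y²) = 3509364.1 m.
Bowring's method on WGS84 (a = 6378137 m, b = 6356752.314 m) gives φ = 56.70559977°, h = -135.329 m.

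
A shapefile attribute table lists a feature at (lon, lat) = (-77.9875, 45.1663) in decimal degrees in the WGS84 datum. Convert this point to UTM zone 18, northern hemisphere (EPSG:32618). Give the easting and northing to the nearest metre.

Zone 18 central meridian λ₀ = 6×18 − 183 = -75°; Δλ = -2.9875°.
Transverse Mercator on WGS84 with k₀ = 0.9996 gives E = 265221.909 m, N = 5005767.116 m.

E 265222 m, N 5005767 m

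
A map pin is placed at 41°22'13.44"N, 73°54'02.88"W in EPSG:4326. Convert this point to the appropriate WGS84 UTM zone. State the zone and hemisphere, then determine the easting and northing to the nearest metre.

Zone 18N: E 591926 m, N 4580459 m

Longitude -73.9008° lies in the 6° band [-78°, -72°), giving zone 18; latitude is north of the equator, so 18N.
Zone 18 central meridian λ₀ = 6×18 − 183 = -75°; Δλ = +1.0992°.
Transverse Mercator on WGS84 with k₀ = 0.9996 gives E = 591925.669 m, N = 4580459.131 m.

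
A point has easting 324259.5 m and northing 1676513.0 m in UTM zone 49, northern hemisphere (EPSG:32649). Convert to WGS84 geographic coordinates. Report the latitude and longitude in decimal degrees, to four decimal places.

lat 15.1585°, lon 109.3643°

Zone 49N: λ₀ = 111°, k₀ = 0.9996, false easting 500000 m.
Meridian distance M = (N − FN)/k₀ = 1677183.9 m.
Inverse transverse Mercator on WGS84 gives φ = 15.15849991°, λ = 109.36430011°.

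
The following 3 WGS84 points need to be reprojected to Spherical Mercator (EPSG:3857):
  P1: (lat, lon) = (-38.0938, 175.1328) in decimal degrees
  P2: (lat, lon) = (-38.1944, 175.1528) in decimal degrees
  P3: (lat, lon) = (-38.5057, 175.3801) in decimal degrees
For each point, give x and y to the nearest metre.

Web Mercator: x = R·λ, y = R·ln tan(π/4+φ/2), R = 6378137 m.
P1 (-38.0938°, 175.1328°) → (19495694.117, -4592685.094) m.
P2 (-38.1944°, 175.1528°) → (19497920.507, -4606924.529) m.
P3 (-38.5057°, 175.3801°) → (19523223.427, -4651112.646) m.

P1: x 19495694 m, y -4592685 m; P2: x 19497921 m, y -4606925 m; P3: x 19523223 m, y -4651113 m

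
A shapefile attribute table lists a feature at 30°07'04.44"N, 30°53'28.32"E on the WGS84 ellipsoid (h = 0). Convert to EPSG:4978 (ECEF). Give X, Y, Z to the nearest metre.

X 4738421 m, Y 2834898 m, Z 3181686 m

WGS84: a = 6378137 m, e² = 0.006694380; N(φ) = a/√(1−e²sin²φ) = 6383519.104 m.
X = (N+h)·cosφ·cosλ = 4738421.197 m; Y = (N+h)·cosφ·sinλ = 2834898.228 m; Z = (N(1−e²)+h)·sinφ = 3181685.627 m.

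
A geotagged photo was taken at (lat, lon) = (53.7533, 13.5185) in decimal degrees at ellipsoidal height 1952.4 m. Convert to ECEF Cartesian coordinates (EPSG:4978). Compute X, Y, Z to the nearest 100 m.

X 3675800 m, Y 883700 m, Z 5122100 m

WGS84: a = 6378137 m, e² = 0.006694380; N(φ) = a/√(1−e²sin²φ) = 6392067.959 m.
X = (N+h)·cosφ·cosλ = 3675806.912 m; Y = (N+h)·cosφ·sinλ = 883738.534 m; Z = (N(1−e²)+h)·sinφ = 5122130.997 m.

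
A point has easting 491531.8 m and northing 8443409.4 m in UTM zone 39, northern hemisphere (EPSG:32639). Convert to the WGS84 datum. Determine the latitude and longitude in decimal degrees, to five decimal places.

Zone 39N: λ₀ = 51°, k₀ = 0.9996, false easting 500000 m.
Meridian distance M = (N − FN)/k₀ = 8446788.1 m.
Inverse transverse Mercator on WGS84 gives φ = 76.07350024°, λ = 50.68479926°.

lat 76.07350°, lon 50.68480°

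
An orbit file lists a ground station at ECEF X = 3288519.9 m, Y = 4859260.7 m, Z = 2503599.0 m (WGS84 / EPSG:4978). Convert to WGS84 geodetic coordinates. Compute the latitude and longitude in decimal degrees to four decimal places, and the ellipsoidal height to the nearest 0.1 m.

lat 23.2468°, lon 55.9117°, h 4417.3 m

λ = atan2(Y, X) = 55.91169994°; p = √(X²+Y²) = 5867433.7 m.
Bowring's method on WGS84 (a = 6378137 m, b = 6356752.314 m) gives φ = 23.24679989°, h = 4417.303 m.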